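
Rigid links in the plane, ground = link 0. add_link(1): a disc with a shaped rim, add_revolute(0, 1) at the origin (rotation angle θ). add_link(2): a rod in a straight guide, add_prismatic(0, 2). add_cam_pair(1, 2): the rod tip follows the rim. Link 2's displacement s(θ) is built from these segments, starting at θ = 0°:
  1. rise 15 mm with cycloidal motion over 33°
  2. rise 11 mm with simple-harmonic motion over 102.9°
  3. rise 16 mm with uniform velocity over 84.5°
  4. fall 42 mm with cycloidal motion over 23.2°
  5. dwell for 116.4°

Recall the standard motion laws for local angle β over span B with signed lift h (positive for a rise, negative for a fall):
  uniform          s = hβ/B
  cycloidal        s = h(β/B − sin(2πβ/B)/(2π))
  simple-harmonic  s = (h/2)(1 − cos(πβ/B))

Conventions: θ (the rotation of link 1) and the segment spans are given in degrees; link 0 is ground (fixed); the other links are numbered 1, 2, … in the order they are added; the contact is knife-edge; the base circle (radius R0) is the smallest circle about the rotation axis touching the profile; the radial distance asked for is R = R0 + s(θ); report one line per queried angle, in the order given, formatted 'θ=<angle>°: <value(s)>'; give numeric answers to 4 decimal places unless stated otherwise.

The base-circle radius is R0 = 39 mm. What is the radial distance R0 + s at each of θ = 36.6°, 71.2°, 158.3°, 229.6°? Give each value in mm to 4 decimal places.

segment 1 (0° to 33°, cycloidal, h = 15) is passed completely: s = 0.0000 + (15) = 15.0000
θ = 36.6° falls in segment 2 (33° to 135.9°, simple-harmonic, h = 11): β = 36.6 − 33 = 3.6°, B = 102.9°; Δs = 11/2·(1 − cos(π·0.0350)) = 0.0332; s = 15.0000 + 0.0332 = 15.0332
θ = 71.2° falls in segment 2 (33° to 135.9°, simple-harmonic, h = 11): β = 71.2 − 33 = 38.2°, B = 102.9°; Δs = 11/2·(1 − cos(π·0.3712)) = 3.3353; s = 15.0000 + 3.3353 = 18.3353
segment 2 (33° to 135.9°, simple-harmonic, h = 11) is passed completely: s = 15.0000 + (11) = 26.0000
θ = 158.3° falls in segment 3 (135.9° to 220.4°, uniform, h = 16): β = 158.3 − 135.9 = 22.4°, B = 84.5°; Δs = 16·22.4/84.5 = 4.2414; s = 26.0000 + 4.2414 = 30.2414
segment 3 (135.9° to 220.4°, uniform, h = 16) is passed completely: s = 26.0000 + (16) = 42.0000
θ = 229.6° falls in segment 4 (220.4° to 243.6°, cycloidal, h = -42): β = 229.6 − 220.4 = 9.2°, B = 23.2°; Δs = -42·(0.3966 − sin(2π·0.3966)/(2π)) = -12.6099; s = 42.0000 − 12.6099 = 29.3901
θ=36.6°: R = R0 + s = 39 + 15.0332 = 54.0332
θ=71.2°: R = R0 + s = 39 + 18.3353 = 57.3353
θ=158.3°: R = R0 + s = 39 + 30.2414 = 69.2414
θ=229.6°: R = R0 + s = 39 + 29.3901 = 68.3901

θ=36.6°: 54.0332
θ=71.2°: 57.3353
θ=158.3°: 69.2414
θ=229.6°: 68.3901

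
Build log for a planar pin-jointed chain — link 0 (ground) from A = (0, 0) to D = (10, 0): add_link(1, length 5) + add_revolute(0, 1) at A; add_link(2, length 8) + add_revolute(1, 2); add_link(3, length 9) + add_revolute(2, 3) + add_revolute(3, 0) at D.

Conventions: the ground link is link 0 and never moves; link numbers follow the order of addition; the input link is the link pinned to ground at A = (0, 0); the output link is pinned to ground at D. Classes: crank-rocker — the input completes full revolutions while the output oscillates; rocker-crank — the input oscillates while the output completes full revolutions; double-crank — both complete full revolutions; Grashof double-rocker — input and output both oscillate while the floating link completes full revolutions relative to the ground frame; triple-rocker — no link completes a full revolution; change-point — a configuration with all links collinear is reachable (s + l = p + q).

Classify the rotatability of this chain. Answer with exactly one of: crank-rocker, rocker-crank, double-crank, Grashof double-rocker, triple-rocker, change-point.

lengths: ground=10, input=5, coupler=8, output=9
sorted: s=5 (shortest), l=10 (longest), p+q=17
s + l = 15 vs p + q = 17
s + l < p + q (Grashof) with shortest = input link → crank-rocker

crank-rocker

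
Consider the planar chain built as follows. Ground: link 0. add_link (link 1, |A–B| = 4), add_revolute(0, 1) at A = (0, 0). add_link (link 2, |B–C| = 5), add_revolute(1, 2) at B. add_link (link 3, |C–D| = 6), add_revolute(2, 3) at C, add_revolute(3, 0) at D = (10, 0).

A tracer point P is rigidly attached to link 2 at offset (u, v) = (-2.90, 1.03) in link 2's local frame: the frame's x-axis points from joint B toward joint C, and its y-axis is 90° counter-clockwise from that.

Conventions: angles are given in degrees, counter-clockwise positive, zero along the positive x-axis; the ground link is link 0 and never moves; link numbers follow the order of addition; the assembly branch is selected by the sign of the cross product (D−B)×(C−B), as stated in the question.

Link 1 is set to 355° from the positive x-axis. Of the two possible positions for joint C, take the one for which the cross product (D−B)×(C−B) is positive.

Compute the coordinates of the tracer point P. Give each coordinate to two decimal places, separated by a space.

A=(0,0), D=(10.00,0)
B = A + 4.00·(cos355°, sin355°) = (3.9848, -0.3486)
|BD| = 6.0253
circle(B,5.00) ∩ circle(D,6.00): a=2.0998, h=4.5377
  candidates: C₊=(5.8186,4.3030) cross=27.341; C₋=(6.3437,-4.7572) cross=-27.341
  branch + wants cross > 0 → take C=(5.8186,4.3030) (cross=27.341)
ex = (C−B)/|BC| = (0.3668,0.9303); ey = (-0.9303,0.3668)
P = B + -2.90·ex + 1.03·ey = (1.9630,-2.6688)

1.96 -2.67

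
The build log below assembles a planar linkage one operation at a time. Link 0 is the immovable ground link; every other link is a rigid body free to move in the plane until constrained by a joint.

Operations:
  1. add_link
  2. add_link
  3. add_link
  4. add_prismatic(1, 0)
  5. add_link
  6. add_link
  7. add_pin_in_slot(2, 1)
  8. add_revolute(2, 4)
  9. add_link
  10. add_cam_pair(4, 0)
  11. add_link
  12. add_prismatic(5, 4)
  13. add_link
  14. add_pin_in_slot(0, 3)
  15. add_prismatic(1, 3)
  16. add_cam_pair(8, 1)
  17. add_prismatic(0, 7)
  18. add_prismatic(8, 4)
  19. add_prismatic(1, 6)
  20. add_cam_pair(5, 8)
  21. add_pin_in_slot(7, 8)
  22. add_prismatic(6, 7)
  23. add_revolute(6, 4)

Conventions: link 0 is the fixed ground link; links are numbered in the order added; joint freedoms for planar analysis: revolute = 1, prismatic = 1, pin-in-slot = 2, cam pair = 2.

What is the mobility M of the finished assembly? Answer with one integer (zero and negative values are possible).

link 0 = ground. State L|J1|J2 = 1|0|0
+link1  2|0|0
+link2  3|0|0
+link3  4|0|0
P(1,0) f=1→J1  4|1|0
+link4  5|1|0
+link5  6|1|0
PS(2,1) f=2→J2  6|1|1
R(2,4) f=1→J1  6|2|1
+link6  7|2|1
C(4,0) f=2→J2  7|2|2
+link7  8|2|2
P(5,4) f=1→J1  8|3|2
+link8  9|3|2
PS(0,3) f=2→J2  9|3|3
P(1,3) f=1→J1  9|4|3
C(8,1) f=2→J2  9|4|4
P(0,7) f=1→J1  9|5|4
P(8,4) f=1→J1  9|6|4
P(1,6) f=1→J1  9|7|4
C(5,8) f=2→J2  9|7|5
PS(7,8) f=2→J2  9|7|6
P(6,7) f=1→J1  9|8|6
R(6,4) f=1→J1  9|9|6
M = 3(9−1)−2·9−6 = 24−18−6 = 0

M = 0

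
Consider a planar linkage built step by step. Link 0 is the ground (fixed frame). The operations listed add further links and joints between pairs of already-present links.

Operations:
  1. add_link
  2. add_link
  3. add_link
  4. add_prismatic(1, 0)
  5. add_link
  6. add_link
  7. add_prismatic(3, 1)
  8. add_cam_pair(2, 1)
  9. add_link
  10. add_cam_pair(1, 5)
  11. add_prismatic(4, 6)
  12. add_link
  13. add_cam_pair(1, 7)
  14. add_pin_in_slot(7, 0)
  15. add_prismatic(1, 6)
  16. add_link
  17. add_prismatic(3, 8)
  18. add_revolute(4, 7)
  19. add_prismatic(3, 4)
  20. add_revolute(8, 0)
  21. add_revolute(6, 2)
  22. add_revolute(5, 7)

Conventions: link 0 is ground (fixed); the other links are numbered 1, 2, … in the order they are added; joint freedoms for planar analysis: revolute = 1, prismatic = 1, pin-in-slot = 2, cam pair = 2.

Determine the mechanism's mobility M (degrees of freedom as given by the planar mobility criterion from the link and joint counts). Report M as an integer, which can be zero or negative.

link 0 = ground. State L|J1|J2 = 1|0|0
+link1  2|0|0
+link2  3|0|0
+link3  4|0|0
P(1,0) f=1→J1  4|1|0
+link4  5|1|0
+link5  6|1|0
P(3,1) f=1→J1  6|2|0
C(2,1) f=2→J2  6|2|1
+link6  7|2|1
C(1,5) f=2→J2  7|2|2
P(4,6) f=1→J1  7|3|2
+link7  8|3|2
C(1,7) f=2→J2  8|3|3
PS(7,0) f=2→J2  8|3|4
P(1,6) f=1→J1  8|4|4
+link8  9|4|4
P(3,8) f=1→J1  9|5|4
R(4,7) f=1→J1  9|6|4
P(3,4) f=1→J1  9|7|4
R(8,0) f=1→J1  9|8|4
R(6,2) f=1→J1  9|9|4
R(5,7) f=1→J1  9|10|4
M = 3(9−1)−2·10−4 = 24−20−4 = 0

M = 0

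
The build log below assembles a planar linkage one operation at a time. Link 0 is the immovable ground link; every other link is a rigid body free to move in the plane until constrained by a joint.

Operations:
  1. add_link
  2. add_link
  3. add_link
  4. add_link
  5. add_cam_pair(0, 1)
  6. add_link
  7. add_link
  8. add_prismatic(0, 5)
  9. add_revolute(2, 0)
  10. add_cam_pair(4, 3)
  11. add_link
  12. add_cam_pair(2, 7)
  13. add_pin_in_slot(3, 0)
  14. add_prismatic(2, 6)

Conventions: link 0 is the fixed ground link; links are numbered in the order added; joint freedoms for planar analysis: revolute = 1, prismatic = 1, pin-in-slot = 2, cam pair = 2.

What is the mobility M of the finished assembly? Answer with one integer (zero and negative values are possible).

(L,J1,J2)=(1,0,0); link0 fixed
link1: (2,0,0)
link2: (3,0,0)
link3: (4,0,0)
link4: (5,0,0)
C 0-1 [J2]: (5,0,1)
link5: (6,0,1)
link6: (7,0,1)
P 0-5 [J1]: (7,1,1)
R 2-0 [J1]: (7,2,1)
C 4-3 [J2]: (7,2,2)
link7: (8,2,2)
C 2-7 [J2]: (8,2,3)
PS 3-0 [J2]: (8,2,4)
P 2-6 [J1]: (8,3,4)
Grübler: 3·7 − 2·3 − 4 = 11

M = 11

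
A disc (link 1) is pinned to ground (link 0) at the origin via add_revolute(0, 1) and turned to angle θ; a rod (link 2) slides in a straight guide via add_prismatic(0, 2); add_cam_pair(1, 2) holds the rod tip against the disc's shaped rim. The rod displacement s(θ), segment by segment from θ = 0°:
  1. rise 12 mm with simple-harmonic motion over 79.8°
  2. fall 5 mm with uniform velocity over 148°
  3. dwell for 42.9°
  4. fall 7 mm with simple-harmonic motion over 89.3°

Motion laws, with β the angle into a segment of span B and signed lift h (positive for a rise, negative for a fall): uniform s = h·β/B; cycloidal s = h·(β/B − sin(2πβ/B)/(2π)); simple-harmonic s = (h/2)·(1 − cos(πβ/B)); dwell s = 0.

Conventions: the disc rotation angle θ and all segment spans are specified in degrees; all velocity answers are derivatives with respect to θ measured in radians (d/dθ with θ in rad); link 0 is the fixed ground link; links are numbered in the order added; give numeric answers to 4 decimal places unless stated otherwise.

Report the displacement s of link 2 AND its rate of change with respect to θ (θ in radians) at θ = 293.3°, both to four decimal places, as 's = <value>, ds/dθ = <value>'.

segment 1 (0° to 79.8°, simple-harmonic, h = 12) is passed completely: s = 0.0000 + (12) = 12.0000
segment 2 (79.8° to 227.8°, uniform, h = -5) is passed completely: s = 12.0000 + (-5) = 7.0000
segment 3 (227.8° to 270.7°, dwell): s unchanged at 7.0000
θ = 293.3° falls in segment 4 (270.7° to 360°, simple-harmonic, h = -7): β = 293.3 − 270.7 = 22.6°, B = 89.3°; Δs = -7/2·(1 − cos(π·0.2531)) = -1.0492; s = 7.0000 − 1.0492 = 5.9508
velocity in seg [270.7°–360°] (simple-harmonic), θ in radians: β = 22.6° = 0.3944 rad, B = 89.3° = 1.5586 rad; ds/dθ = (πh/(2B)) sin(πβ/B) = (π·(-7)/(2·1.5586)) sin(π·0.2531) = -5.036575 mm/rad

s = 5.9508, ds/dθ = -5.0366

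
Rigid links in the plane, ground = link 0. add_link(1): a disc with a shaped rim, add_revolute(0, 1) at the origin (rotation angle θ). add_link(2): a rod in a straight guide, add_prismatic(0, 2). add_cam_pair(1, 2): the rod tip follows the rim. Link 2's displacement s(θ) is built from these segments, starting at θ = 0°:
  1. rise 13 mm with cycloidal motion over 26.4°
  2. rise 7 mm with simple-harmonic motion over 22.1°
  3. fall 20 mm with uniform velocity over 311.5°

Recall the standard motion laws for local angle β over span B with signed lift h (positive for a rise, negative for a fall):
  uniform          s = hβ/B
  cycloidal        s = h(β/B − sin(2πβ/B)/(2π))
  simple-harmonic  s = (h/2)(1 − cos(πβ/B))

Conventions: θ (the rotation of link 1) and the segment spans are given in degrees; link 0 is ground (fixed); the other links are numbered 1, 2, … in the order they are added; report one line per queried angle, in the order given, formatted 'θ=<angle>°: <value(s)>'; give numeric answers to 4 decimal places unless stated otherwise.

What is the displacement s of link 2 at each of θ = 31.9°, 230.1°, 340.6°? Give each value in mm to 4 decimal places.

segment 1 (0° to 26.4°, cycloidal, h = 13) is passed completely: s = 0.0000 + (13) = 13.0000
θ = 31.9° falls in segment 2 (26.4° to 48.5°, simple-harmonic, h = 7): β = 31.9 − 26.4 = 5.5°, B = 22.1°; Δs = 7/2·(1 − cos(π·0.2489)) = 1.0163; s = 13.0000 + 1.0163 = 14.0163
segment 2 (26.4° to 48.5°, simple-harmonic, h = 7) is passed completely: s = 13.0000 + (7) = 20.0000
θ = 230.1° falls in segment 3 (48.5° to 360°, uniform, h = -20): β = 230.1 − 48.5 = 181.6°, B = 311.5°; Δs = -20·181.6/311.5 = -11.6597; s = 20.0000 − 11.6597 = 8.3403
θ = 340.6° falls in segment 3 (48.5° to 360°, uniform, h = -20): β = 340.6 − 48.5 = 292.1°, B = 311.5°; Δs = -20·292.1/311.5 = -18.7544; s = 20.0000 − 18.7544 = 1.2456

θ=31.9°: 14.0163
θ=230.1°: 8.3403
θ=340.6°: 1.2456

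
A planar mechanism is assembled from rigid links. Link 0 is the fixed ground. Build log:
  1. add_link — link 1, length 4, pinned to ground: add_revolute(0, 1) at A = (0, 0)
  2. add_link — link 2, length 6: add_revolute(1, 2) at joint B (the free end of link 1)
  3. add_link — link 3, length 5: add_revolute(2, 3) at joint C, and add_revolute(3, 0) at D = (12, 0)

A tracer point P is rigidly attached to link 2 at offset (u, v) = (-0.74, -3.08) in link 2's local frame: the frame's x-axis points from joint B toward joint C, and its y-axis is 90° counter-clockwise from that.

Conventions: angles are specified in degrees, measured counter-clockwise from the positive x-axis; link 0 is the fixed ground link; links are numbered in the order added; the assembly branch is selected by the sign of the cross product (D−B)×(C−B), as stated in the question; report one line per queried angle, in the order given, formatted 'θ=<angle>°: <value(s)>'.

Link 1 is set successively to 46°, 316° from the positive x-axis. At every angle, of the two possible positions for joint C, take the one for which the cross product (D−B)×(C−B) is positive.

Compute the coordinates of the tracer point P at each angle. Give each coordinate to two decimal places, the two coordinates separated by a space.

A=(0,0), D=(12.00,0)
θ=46°: B = A + 4.00·(cos46°, sin46°) = (2.7786, 2.8774)
θ=46°: |BD| = 9.6599
θ=46°: circle(B,6.00) ∩ circle(D,5.00): a=5.3993, h=2.6168
θ=46°:   candidates: C₊=(8.7123,3.7671) cross=25.278; C₋=(7.1534,-1.2289) cross=-25.278
θ=46°:   branch + wants cross > 0 → take C=(8.7123,3.7671) (cross=25.278)
θ=46°: ex = (C−B)/|BC| = (0.9889,0.1483); ey = (-0.1483,0.9889)
θ=46°: P = B + -0.74·ex + -3.08·ey = (2.5035,-0.2783)
θ=316°: B = A + 4.00·(cos316°, sin316°) = (2.8774, -2.7786)
θ=316°: |BD| = 9.5364
θ=316°: circle(B,6.00) ∩ circle(D,5.00): a=5.3449, h=2.7261
θ=316°:   candidates: C₊=(7.1961,1.3865) cross=25.997; C₋=(8.7847,-3.8291) cross=-25.997
θ=316°:   branch + wants cross > 0 → take C=(7.1961,1.3865) (cross=25.997)
θ=316°: ex = (C−B)/|BC| = (0.7198,0.6942); ey = (-0.6942,0.7198)
θ=316°: P = B + -0.74·ex + -3.08·ey = (4.4828,-5.5093)

θ=46°: 2.50 -0.28
θ=316°: 4.48 -5.51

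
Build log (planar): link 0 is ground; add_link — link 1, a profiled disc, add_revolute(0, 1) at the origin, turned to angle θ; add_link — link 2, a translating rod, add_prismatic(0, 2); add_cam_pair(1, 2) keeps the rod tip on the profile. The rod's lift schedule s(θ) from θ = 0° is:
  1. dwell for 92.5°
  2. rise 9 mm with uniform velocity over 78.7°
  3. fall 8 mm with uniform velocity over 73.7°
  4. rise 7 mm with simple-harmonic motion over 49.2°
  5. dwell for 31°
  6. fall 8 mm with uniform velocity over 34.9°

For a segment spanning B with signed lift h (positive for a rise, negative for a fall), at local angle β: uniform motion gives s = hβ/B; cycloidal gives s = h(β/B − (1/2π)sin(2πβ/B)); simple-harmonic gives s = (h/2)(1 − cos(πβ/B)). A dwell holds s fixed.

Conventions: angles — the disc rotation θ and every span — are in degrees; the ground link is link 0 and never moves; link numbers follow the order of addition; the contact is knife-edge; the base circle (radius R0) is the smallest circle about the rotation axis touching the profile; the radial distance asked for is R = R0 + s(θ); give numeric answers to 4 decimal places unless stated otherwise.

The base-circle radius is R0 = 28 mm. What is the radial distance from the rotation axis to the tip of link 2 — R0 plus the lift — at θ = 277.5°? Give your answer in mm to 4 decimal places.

seg 1 [0°–92.5°] dwell: s stays 0.0000
seg 2 [92.5°–171.2°] uniform, h=9: full span → s += 9 → s = 9.0000
seg 3 [171.2°–244.9°] uniform, h=-8: full span → s += -8 → s = 1.0000
seg 4 [244.9°–294.1°] simple-harmonic, h=7: θ=277.5° here. β=32.6, B=49.2. 7/2·(1 − cos(π·0.6626)) = 5.2111 → s = 6.2111
R = R0 + s = 28 + 6.2111 = 34.2111

34.2111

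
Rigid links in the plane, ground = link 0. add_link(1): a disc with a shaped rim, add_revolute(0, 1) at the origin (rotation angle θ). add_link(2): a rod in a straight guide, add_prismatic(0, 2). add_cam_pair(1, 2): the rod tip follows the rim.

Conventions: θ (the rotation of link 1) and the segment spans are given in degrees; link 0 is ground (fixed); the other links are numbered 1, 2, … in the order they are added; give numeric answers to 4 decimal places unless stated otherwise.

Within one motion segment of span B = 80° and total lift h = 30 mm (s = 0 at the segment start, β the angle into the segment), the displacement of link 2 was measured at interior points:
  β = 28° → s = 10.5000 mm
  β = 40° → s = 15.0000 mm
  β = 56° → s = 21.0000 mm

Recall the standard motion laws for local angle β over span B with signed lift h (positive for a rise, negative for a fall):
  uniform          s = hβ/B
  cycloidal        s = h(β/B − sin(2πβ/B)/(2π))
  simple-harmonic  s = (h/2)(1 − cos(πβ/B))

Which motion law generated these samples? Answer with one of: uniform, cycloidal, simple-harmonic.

candidates at β/B = r: uniform s = h·r (linear in β); cycloidal s = h·(r − sin(2πr)/(2π)); simple-harmonic s = (h/2)(1 − cos(πr))
β=28°: printed 10.5000 | uniform 10.5000, cycloidal 6.6372, simple-harmonic 8.1901
β=40°: printed 15.0000 | uniform 15.0000, cycloidal 15.0000, simple-harmonic 15.0000
β=56°: printed 21.0000 | uniform 21.0000, cycloidal 25.5410, simple-harmonic 23.8168
only one law matches every sample → uniform

uniform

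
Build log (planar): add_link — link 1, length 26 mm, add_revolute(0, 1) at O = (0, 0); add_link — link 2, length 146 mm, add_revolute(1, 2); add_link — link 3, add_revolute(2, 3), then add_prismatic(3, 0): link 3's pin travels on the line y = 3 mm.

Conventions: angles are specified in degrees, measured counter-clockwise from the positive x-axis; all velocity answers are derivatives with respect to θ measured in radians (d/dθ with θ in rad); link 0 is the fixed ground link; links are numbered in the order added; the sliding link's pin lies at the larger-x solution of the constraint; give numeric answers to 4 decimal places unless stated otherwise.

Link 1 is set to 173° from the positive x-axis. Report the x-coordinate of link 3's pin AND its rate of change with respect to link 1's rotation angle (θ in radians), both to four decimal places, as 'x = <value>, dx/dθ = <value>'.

geometry: r = 26 mm, L = 146 mm, e = 3 mm
crank pin P = (r cos θ, r sin θ) = (-25.806200, 3.168603)
h = r sin θ − e = 3.168603 − 3 = 0.168603
x = r cos θ + √(L² − h²) = -25.806200 + 145.999903 = 120.193703
dx/dθ = −r sin θ − h·r cos θ/√(L² − h²) (θ in radians; h = 0.168603) = -3.138802

x = 120.1937, dx/dθ = -3.1388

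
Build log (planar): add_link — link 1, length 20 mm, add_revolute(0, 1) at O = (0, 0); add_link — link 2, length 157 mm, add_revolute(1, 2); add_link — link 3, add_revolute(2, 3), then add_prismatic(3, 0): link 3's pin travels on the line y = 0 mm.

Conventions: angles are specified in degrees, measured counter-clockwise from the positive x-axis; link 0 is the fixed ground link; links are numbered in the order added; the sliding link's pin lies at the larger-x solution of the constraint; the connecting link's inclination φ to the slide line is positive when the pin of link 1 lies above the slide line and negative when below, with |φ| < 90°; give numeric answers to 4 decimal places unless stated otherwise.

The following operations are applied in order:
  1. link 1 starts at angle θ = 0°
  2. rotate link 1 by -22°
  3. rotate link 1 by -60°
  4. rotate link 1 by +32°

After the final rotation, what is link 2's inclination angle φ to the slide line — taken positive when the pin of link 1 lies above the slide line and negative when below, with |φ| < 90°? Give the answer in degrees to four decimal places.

geometry: r = 20 mm, L = 157 mm, e = 0 mm; θ starts at 0°
rotate link 1 by -22°: θ ← 0° -22° = -22°
rotate link 1 by -60°: θ ← -22° -60° = -82°
rotate link 1 by +32°: θ ← -82° +32° = -50°
h = r sin θ − e = -15.320889 − 0 = -15.320889
sin φ = h / L = -15.320889 / 157 = -0.09758528
φ = arcsin(-0.09758528) = -5.600137°

-5.6001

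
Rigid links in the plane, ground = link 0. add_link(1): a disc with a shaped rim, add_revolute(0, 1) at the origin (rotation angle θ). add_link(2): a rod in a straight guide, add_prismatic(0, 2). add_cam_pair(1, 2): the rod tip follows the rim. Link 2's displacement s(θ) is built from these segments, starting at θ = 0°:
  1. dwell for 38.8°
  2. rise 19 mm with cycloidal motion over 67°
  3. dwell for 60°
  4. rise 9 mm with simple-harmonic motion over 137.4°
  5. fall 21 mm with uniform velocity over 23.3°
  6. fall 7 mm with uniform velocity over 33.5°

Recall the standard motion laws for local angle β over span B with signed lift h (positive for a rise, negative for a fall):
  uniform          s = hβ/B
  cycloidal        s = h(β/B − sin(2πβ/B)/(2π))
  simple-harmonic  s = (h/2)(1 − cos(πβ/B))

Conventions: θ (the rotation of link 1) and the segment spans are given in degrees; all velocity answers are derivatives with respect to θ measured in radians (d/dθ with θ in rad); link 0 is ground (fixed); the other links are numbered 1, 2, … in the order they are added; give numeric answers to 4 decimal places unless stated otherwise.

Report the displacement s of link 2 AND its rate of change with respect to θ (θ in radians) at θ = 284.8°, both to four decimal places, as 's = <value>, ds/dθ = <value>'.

segment 1 (0° to 38.8°, dwell): s unchanged at 0.0000
segment 2 (38.8° to 105.8°, cycloidal, h = 19) is passed completely: s = 0.0000 + (19) = 19.0000
segment 3 (105.8° to 165.8°, dwell): s unchanged at 19.0000
θ = 284.8° falls in segment 4 (165.8° to 303.2°, simple-harmonic, h = 9): β = 284.8 − 165.8 = 119°, B = 137.4°; Δs = 9/2·(1 − cos(π·0.8661)) = 8.6076; s = 19.0000 + 8.6076 = 27.6076
velocity in seg [165.8°–303.2°] (simple-harmonic), θ in radians: β = 119° = 2.0769 rad, B = 137.4° = 2.3981 rad; ds/dθ = (πh/(2B)) sin(πβ/B) = (π·9/(2·2.3981)) sin(π·0.8661) = 2.407639 mm/rad

s = 27.6076, ds/dθ = 2.4076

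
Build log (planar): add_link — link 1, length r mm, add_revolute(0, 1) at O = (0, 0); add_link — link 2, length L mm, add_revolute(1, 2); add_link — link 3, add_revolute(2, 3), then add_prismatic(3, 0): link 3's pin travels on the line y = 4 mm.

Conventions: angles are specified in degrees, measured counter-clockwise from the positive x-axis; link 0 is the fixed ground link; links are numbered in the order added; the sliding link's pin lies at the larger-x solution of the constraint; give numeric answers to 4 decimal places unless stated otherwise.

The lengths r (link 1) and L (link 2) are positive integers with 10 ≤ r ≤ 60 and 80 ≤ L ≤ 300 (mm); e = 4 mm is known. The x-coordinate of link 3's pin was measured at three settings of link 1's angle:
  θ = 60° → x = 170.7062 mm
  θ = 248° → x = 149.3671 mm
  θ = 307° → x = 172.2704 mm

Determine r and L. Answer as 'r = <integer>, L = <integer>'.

constraint per measurement: (x − r cos θ)² + (r sin θ − e)² = L²
subtracting the θ₁ and θ₂ equations cancels the r² and L² terms:
r = (x₁² − x₂²) / (2[(x₁cos θ₁ + e sin θ₁) − (x₂cos θ₂ + e sin θ₂)]) = 23.0000 → r = 23
L² = (x₁ − r cos θ₁)² + (r sin θ₁ − e)² = 25600.0154 → L = 160.0000 → L = 160
check at θ₃=307°: x = 172.2704 (printed 172.2704) ✓

r = 23, L = 160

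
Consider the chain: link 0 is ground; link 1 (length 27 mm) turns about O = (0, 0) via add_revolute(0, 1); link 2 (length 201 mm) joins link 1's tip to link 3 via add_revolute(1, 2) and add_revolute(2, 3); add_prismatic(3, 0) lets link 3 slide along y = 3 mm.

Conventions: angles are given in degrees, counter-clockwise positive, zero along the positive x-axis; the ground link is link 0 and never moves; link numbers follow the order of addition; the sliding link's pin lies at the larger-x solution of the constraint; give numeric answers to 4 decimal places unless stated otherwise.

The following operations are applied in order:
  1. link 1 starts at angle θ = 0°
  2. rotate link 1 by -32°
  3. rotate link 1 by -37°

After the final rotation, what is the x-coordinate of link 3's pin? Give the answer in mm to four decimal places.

geometry: r = 27 mm, L = 201 mm, e = 3 mm; θ starts at 0°
rotate link 1 by -32°: θ ← 0° -32° = -32°
rotate link 1 by -37°: θ ← -32° -37° = -69°
crank pin P = (r cos θ, r sin θ) = (9.675935, -25.206672)
h = r sin θ − e = -25.206672 − 3 = -28.206672
x = r cos θ + √(L² − h²) = 9.675935 + 199.011014 = 208.686949

208.6869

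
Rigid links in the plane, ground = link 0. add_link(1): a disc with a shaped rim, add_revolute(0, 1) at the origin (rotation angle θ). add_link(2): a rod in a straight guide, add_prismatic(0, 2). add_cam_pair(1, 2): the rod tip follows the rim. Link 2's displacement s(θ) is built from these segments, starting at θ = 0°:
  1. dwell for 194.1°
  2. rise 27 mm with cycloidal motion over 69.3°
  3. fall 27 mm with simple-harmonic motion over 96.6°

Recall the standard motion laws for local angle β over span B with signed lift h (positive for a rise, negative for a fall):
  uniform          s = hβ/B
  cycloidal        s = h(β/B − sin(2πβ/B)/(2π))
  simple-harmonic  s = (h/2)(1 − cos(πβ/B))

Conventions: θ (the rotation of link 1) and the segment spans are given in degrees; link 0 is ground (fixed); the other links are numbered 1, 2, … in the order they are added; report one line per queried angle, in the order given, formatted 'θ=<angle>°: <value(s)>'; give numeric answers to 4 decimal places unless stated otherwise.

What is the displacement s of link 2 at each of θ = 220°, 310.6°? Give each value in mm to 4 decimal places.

segment 1 (0° to 194.1°, dwell): s unchanged at 0.0000
θ = 220° falls in segment 2 (194.1° to 263.4°, cycloidal, h = 27): β = 220 − 194.1 = 25.9°, B = 69.3°; Δs = 27·(0.3737 − sin(2π·0.3737)/(2π)) = 7.0283; s = 0.0000 + 7.0283 = 7.0283
segment 2 (194.1° to 263.4°, cycloidal, h = 27) is passed completely: s = 0.0000 + (27) = 27.0000
θ = 310.6° falls in segment 3 (263.4° to 360°, simple-harmonic, h = -27): β = 310.6 − 263.4 = 47.2°, B = 96.6°; Δs = -27/2·(1 − cos(π·0.4886)) = -13.0172; s = 27.0000 − 13.0172 = 13.9828

θ=220°: 7.0283
θ=310.6°: 13.9828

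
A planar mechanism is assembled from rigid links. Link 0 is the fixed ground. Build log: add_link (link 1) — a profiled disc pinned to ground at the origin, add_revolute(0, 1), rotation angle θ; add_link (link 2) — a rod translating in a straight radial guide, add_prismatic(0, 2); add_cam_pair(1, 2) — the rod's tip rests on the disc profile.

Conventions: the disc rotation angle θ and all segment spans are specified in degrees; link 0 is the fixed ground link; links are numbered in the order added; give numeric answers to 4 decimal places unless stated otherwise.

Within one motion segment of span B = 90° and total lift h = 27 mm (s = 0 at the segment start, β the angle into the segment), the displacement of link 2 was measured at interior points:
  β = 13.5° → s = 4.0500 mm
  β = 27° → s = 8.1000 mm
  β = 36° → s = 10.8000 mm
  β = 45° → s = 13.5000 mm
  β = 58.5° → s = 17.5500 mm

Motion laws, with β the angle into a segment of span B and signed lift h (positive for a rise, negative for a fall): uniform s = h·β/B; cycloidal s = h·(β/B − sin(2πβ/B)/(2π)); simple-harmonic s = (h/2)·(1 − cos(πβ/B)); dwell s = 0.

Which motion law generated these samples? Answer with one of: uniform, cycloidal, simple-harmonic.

candidates at β/B = r: uniform s = h·r (linear in β); cycloidal s = h·(r − sin(2πr)/(2π)); simple-harmonic s = (h/2)(1 − cos(πr))
β=13.5°: printed 4.0500 | uniform 4.0500, cycloidal 0.5735, simple-harmonic 1.4714
β=27°: printed 8.1000 | uniform 8.1000, cycloidal 4.0131, simple-harmonic 5.5649
β=36°: printed 10.8000 | uniform 10.8000, cycloidal 8.2742, simple-harmonic 9.3283
β=45°: printed 13.5000 | uniform 13.5000, cycloidal 13.5000, simple-harmonic 13.5000
β=58.5°: printed 17.5500 | uniform 17.5500, cycloidal 21.0265, simple-harmonic 19.6289
only one law matches every sample → uniform

uniform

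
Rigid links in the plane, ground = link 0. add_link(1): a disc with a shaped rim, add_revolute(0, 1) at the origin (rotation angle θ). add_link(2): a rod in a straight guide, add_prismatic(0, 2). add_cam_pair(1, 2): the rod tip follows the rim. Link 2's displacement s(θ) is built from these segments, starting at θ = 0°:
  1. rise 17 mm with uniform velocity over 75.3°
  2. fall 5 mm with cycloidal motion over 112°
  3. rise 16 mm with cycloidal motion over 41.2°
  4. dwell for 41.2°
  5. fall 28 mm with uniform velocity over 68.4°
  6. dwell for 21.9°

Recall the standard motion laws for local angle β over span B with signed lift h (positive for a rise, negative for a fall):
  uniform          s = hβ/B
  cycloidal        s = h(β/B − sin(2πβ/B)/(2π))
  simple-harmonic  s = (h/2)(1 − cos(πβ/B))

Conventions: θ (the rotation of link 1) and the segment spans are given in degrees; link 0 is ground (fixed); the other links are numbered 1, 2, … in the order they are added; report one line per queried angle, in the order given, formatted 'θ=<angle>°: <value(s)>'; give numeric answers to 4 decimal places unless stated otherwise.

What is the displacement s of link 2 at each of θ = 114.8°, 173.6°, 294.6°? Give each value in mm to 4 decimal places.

segment 1 (0° to 75.3°, uniform, h = 17) is passed completely: s = 0.0000 + (17) = 17.0000
θ = 114.8° falls in segment 2 (75.3° to 187.3°, cycloidal, h = -5): β = 114.8 − 75.3 = 39.5°, B = 112°; Δs = -5·(0.3527 − sin(2π·0.3527)/(2π)) = -1.1276; s = 17.0000 − 1.1276 = 15.8724
θ = 173.6° falls in segment 2 (75.3° to 187.3°, cycloidal, h = -5): β = 173.6 − 75.3 = 98.3°, B = 112°; Δs = -5·(0.8777 − sin(2π·0.8777)/(2π)) = -4.9415; s = 17.0000 − 4.9415 = 12.0585
segment 2 (75.3° to 187.3°, cycloidal, h = -5) is passed completely: s = 17.0000 + (-5) = 12.0000
segment 3 (187.3° to 228.5°, cycloidal, h = 16) is passed completely: s = 12.0000 + (16) = 28.0000
segment 4 (228.5° to 269.7°, dwell): s unchanged at 28.0000
θ = 294.6° falls in segment 5 (269.7° to 338.1°, uniform, h = -28): β = 294.6 − 269.7 = 24.9°, B = 68.4°; Δs = -28·24.9/68.4 = -10.1930; s = 28.0000 − 10.1930 = 17.8070

θ=114.8°: 15.8724
θ=173.6°: 12.0585
θ=294.6°: 17.8070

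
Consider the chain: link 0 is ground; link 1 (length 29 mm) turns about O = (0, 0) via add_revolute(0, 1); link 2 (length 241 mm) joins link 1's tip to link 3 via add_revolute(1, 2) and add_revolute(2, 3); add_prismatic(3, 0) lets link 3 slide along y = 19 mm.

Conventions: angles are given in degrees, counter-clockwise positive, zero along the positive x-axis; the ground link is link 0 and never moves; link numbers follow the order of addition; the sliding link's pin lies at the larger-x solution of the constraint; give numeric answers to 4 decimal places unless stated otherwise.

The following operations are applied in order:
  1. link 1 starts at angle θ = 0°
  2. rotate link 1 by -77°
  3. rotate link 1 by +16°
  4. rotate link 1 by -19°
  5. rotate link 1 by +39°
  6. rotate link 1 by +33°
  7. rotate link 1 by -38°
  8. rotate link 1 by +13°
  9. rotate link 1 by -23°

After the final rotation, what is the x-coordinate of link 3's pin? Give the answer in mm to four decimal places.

geometry: r = 29 mm, L = 241 mm, e = 19 mm; θ starts at 0°
rotate link 1 by -77°: θ ← 0° -77° = -77°
rotate link 1 by +16°: θ ← -77° +16° = -61°
rotate link 1 by -19°: θ ← -61° -19° = -80°
rotate link 1 by +39°: θ ← -80° +39° = -41°
rotate link 1 by +33°: θ ← -41° +33° = -8°
rotate link 1 by -38°: θ ← -8° -38° = -46°
rotate link 1 by +13°: θ ← -46° +13° = -33°
rotate link 1 by -23°: θ ← -33° -23° = -56°
crank pin P = (r cos θ, r sin θ) = (16.216594, -24.042090)
h = r sin θ − e = -24.042090 − 19 = -43.042090
x = r cos θ + √(L² − h²) = 16.216594 + 237.125238 = 253.341832

253.3418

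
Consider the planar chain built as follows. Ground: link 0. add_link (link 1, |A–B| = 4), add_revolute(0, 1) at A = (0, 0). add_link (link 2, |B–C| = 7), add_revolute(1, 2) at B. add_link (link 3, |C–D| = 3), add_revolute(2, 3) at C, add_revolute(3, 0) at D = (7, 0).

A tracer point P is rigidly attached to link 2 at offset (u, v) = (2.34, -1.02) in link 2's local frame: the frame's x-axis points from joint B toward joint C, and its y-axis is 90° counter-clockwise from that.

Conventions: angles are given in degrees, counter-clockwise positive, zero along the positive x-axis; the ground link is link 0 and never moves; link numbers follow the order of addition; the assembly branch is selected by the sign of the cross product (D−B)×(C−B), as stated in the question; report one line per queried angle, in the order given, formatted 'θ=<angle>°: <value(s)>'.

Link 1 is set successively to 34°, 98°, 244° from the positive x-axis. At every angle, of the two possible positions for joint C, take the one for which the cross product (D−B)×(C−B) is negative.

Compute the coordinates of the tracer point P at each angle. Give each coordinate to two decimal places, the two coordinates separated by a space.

A=(0,0), D=(7.00,0)
θ=34°: B = A + 4.00·(cos34°, sin34°) = (3.3162, 2.2368)
θ=34°: |BD| = 4.3097
θ=34°: circle(B,7.00) ∩ circle(D,3.00): a=6.7955, h=1.6796
θ=34°:   candidates: C₊=(9.9965,0.1455) cross=7.238; C₋=(8.2531,-2.7258) cross=-7.238
θ=34°:   branch - wants cross < 0 → take C=(8.2531,-2.7258) (cross=-7.238)
θ=34°: ex = (C−B)/|BC| = (0.7053,-0.7089); ey = (0.7089,0.7053)
θ=34°: P = B + 2.34·ex + -1.02·ey = (4.2434,-0.1415)
θ=98°: B = A + 4.00·(cos98°, sin98°) = (-0.5567, 3.9611)
θ=98°: |BD| = 8.5319
θ=98°: circle(B,7.00) ∩ circle(D,3.00): a=6.6101, h=2.3036
θ=98°:   candidates: C₊=(6.3673,2.9325) cross=19.654; C₋=(4.2284,-1.1481) cross=-19.654
θ=98°:   branch - wants cross < 0 → take C=(4.2284,-1.1481) (cross=-19.654)
θ=98°: ex = (C−B)/|BC| = (0.6836,-0.7299); ey = (0.7299,0.6836)
θ=98°: P = B + 2.34·ex + -1.02·ey = (0.2984,1.5559)
θ=244°: B = A + 4.00·(cos244°, sin244°) = (-1.7535, -3.5952)
θ=244°: |BD| = 9.4630
θ=244°: circle(B,7.00) ∩ circle(D,3.00): a=6.8450, h=1.4649
θ=244°:   candidates: C₊=(4.0217,0.3604) cross=13.862; C₋=(5.1348,-2.3497) cross=-13.862
θ=244°:   branch - wants cross < 0 → take C=(5.1348,-2.3497) (cross=-13.862)
θ=244°: ex = (C−B)/|BC| = (0.9840,0.1779); ey = (-0.1779,0.9840)
θ=244°: P = B + 2.34·ex + -1.02·ey = (0.7307,-4.1826)

θ=34°: 4.24 -0.14
θ=98°: 0.30 1.56
θ=244°: 0.73 -4.18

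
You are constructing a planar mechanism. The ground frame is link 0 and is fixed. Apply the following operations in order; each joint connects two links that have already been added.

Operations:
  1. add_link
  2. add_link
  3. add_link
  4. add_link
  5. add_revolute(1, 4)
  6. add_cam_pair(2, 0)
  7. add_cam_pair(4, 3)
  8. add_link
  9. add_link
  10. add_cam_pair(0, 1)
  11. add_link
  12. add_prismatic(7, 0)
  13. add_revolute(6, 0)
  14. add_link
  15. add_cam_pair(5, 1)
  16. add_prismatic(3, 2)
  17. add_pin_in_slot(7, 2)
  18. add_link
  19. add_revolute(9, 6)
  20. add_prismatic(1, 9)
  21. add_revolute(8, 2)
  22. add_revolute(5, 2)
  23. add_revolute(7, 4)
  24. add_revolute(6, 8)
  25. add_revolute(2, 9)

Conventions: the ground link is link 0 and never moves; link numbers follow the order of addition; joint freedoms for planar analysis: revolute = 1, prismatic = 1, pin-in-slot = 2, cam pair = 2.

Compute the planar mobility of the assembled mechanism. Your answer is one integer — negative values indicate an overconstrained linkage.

link 0 = ground. State L|J1|J2 = 1|0|0
+link1  2|0|0
+link2  3|0|0
+link3  4|0|0
+link4  5|0|0
R(1,4) f=1→J1  5|1|0
C(2,0) f=2→J2  5|1|1
C(4,3) f=2→J2  5|1|2
+link5  6|1|2
+link6  7|1|2
C(0,1) f=2→J2  7|1|3
+link7  8|1|3
P(7,0) f=1→J1  8|2|3
R(6,0) f=1→J1  8|3|3
+link8  9|3|3
C(5,1) f=2→J2  9|3|4
P(3,2) f=1→J1  9|4|4
PS(7,2) f=2→J2  9|4|5
+link9  10|4|5
R(9,6) f=1→J1  10|5|5
P(1,9) f=1→J1  10|6|5
R(8,2) f=1→J1  10|7|5
R(5,2) f=1→J1  10|8|5
R(7,4) f=1→J1  10|9|5
R(6,8) f=1→J1  10|10|5
R(2,9) f=1→J1  10|11|5
M = 3(10−1)−2·11−5 = 27−22−5 = 0

M = 0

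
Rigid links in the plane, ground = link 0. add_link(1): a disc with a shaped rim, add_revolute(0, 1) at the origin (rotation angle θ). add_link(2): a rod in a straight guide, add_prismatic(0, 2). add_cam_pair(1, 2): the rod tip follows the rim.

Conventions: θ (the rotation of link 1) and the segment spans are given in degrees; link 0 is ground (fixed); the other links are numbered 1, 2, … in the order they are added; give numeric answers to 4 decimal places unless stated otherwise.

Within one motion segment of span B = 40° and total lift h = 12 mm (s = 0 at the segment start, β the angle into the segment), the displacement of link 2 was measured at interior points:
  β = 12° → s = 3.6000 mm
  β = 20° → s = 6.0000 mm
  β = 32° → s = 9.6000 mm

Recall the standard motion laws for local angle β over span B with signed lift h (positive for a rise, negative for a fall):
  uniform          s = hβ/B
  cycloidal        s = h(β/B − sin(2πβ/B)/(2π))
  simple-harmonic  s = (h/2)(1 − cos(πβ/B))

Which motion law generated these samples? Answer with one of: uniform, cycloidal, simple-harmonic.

candidates at β/B = r: uniform s = h·r (linear in β); cycloidal s = h·(r − sin(2πr)/(2π)); simple-harmonic s = (h/2)(1 − cos(πr))
β=12°: printed 3.6000 | uniform 3.6000, cycloidal 1.7836, simple-harmonic 2.4733
β=20°: printed 6.0000 | uniform 6.0000, cycloidal 6.0000, simple-harmonic 6.0000
β=32°: printed 9.6000 | uniform 9.6000, cycloidal 11.4164, simple-harmonic 10.8541
only one law matches every sample → uniform

uniform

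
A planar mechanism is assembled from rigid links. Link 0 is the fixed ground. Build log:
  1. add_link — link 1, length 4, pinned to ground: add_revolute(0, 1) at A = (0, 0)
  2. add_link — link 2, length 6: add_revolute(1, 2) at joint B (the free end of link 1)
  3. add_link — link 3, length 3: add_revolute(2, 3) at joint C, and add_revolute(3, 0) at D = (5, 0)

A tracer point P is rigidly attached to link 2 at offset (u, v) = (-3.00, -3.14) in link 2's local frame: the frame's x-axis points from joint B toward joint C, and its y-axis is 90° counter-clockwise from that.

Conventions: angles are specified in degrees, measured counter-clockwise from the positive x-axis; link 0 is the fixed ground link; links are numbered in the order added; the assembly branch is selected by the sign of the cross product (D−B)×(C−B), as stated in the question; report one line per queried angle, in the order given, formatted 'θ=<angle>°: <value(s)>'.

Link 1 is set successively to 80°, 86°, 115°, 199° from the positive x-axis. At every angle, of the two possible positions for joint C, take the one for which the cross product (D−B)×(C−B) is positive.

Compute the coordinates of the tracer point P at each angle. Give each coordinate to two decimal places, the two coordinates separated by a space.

A=(0,0), D=(5.00,0)
θ=80°: B = A + 4.00·(cos80°, sin80°) = (0.6946, 3.9392)
θ=80°: |BD| = 5.8356
θ=80°: circle(B,6.00) ∩ circle(D,3.00): a=5.2312, h=2.9385
θ=80°:   candidates: C₊=(6.5377,2.5760) cross=17.148; C₋=(2.5705,-1.7600) cross=-17.148
θ=80°:   branch + wants cross > 0 → take C=(6.5377,2.5760) (cross=17.148)
θ=80°: ex = (C−B)/|BC| = (0.9738,-0.2272); ey = (0.2272,0.9738)
θ=80°: P = B + -3.00·ex + -3.14·ey = (-2.9404,1.5630)
θ=86°: B = A + 4.00·(cos86°, sin86°) = (0.2790, 3.9903)
θ=86°: |BD| = 6.1814
θ=86°: circle(B,6.00) ∩ circle(D,3.00): a=5.2747, h=2.8597
θ=86°:   candidates: C₊=(6.1535,2.7694) cross=17.677; C₋=(2.4615,-1.5987) cross=-17.677
θ=86°:   branch + wants cross > 0 → take C=(6.1535,2.7694) (cross=17.677)
θ=86°: ex = (C−B)/|BC| = (0.9791,-0.2035); ey = (0.2035,0.9791)
θ=86°: P = B + -3.00·ex + -3.14·ey = (-3.2971,1.5264)
θ=115°: B = A + 4.00·(cos115°, sin115°) = (-1.6905, 3.6252)
θ=115°: |BD| = 7.6095
θ=115°: circle(B,6.00) ∩ circle(D,3.00): a=5.5789, h=2.2083
θ=115°:   candidates: C₊=(4.2666,2.9090) cross=16.804; C₋=(2.1626,-0.9741) cross=-16.804
θ=115°:   branch + wants cross > 0 → take C=(4.2666,2.9090) (cross=16.804)
θ=115°: ex = (C−B)/|BC| = (0.9928,-0.1194); ey = (0.1194,0.9928)
θ=115°: P = B + -3.00·ex + -3.14·ey = (-5.0439,0.8658)
θ=199°: B = A + 4.00·(cos199°, sin199°) = (-3.7821, -1.3023)
θ=199°: |BD| = 8.8781
θ=199°: circle(B,6.00) ∩ circle(D,3.00): a=5.9596, h=0.6947
θ=199°:   candidates: C₊=(2.0112,0.2591) cross=6.168; C₋=(2.2150,-1.1153) cross=-6.168
θ=199°:   branch + wants cross > 0 → take C=(2.0112,0.2591) (cross=6.168)
θ=199°: ex = (C−B)/|BC| = (0.9655,0.2602); ey = (-0.2602,0.9655)
θ=199°: P = B + -3.00·ex + -3.14·ey = (-5.8616,-5.1148)

θ=80°: -2.94 1.56
θ=86°: -3.30 1.53
θ=115°: -5.04 0.87
θ=199°: -5.86 -5.11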